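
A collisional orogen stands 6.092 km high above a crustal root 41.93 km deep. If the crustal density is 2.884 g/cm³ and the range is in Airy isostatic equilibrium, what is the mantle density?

Airy balance: ρ_c h = (ρ_m − ρ_c) r → ρ_m = ρ_c (1 + h/r).
ρ_m = 2.884 × (1 + 6.092 km/41.93 km) = 3.3 g/cm³.

3.3 g/cm³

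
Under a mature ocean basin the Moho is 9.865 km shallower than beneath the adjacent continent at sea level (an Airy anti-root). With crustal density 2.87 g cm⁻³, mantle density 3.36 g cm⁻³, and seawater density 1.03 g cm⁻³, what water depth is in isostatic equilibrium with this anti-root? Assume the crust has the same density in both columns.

2.63 km

Replacing a thickness d of crust by seawater at the top must be balanced by replacing crust with mantle at the base: d (ρ_c − ρ_w) = a (ρ_m − ρ_c).
d = a (ρ_m − ρ_c)/(ρ_c − ρ_w) = 9.865 km × 0.49/1.84 = 2.63 km.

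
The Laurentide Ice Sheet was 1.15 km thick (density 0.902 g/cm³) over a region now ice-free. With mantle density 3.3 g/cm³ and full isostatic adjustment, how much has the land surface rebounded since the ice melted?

0.314 km

Removing the load lets mantle flow back in; uplift u satisfies ρ_ice t = ρ_m u.
u = t ρ_ice/ρ_m = 1.15 km × 0.902/3.3 = 0.314 km.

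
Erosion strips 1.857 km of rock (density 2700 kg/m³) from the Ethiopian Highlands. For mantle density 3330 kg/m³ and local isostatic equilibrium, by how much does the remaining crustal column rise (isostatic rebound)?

Unloading: uplift u = e ρ_c/ρ_m = 1.857 km × 2700/3330 = 1.51 km.

1.51 km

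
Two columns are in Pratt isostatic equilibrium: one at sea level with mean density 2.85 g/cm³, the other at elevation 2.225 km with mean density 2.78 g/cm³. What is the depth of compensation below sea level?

ρ_ref D = ρ (D + h) → D (ρ_ref − ρ) = ρ h.
D = ρ h/(ρ_ref − ρ) = 2.78 × 2.225 km/(2.85 − 2.78) = 88.4 km.

88.4 km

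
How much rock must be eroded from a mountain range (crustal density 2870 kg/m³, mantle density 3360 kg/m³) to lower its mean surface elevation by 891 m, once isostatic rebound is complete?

Net drop Δ = e − u = e − e ρ_c/ρ_m = e (ρ_m − ρ_c)/ρ_m.
e = Δ ρ_m/(ρ_m − ρ_c) = 891 m × 3360/490 = 6110 m.

6110 m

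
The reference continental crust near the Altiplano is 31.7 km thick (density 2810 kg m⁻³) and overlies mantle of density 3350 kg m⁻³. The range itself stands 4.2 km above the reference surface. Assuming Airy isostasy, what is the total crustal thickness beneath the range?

57.8 km

Root depth r = h ρ_c / (ρ_m − ρ_c) = 4.2 km × 2810 / 540 = 21.86 km.
Total thickness = T + h + r = 31.7 km + 4.2 km + 21.86 km = 57.8 km.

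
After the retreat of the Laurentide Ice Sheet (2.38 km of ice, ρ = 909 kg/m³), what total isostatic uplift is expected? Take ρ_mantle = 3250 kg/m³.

0.666 km

Removing the load lets mantle flow back in; uplift u satisfies ρ_ice t = ρ_m u.
u = t ρ_ice/ρ_m = 2.38 km × 909/3250 = 0.666 km.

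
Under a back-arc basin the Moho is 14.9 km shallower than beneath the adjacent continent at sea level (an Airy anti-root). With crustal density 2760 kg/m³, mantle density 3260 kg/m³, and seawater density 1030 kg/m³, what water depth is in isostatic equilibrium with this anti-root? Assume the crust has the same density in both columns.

Replacing a thickness d of crust by seawater at the top must be balanced by replacing crust with mantle at the base: d (ρ_c − ρ_w) = a (ρ_m − ρ_c).
d = a (ρ_m − ρ_c)/(ρ_c − ρ_w) = 14.9 km × 500/1730 = 4.31 km.

4.31 km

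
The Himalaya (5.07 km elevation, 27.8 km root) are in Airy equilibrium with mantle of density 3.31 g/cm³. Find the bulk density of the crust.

ρ_c h = (ρ_m − ρ_c) r → ρ_c (h + r) = ρ_m r → ρ_c = ρ_m r / (h + r).
ρ_c = 3.31 × 27.8 km / (5.07 km + 27.8 km) = 2.8 g/cm³.

2.8 g/cm³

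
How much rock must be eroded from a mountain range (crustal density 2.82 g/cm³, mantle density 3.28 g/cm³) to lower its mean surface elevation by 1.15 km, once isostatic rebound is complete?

Net drop Δ = e − u = e − e ρ_c/ρ_m = e (ρ_m − ρ_c)/ρ_m.
e = Δ ρ_m/(ρ_m − ρ_c) = 1.15 km × 3.28/0.46 = 8.2 km.

8.2 km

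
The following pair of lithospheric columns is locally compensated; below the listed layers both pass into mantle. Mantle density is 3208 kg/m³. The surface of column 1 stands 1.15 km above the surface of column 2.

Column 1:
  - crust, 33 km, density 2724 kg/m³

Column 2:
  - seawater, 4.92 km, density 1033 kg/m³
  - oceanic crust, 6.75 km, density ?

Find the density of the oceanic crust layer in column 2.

2970 kg/m³

Take the compensation level at the base of the deeper column (depth z_c below the surface of column 1) and equate Σ ρ_i t_i down to z_c; mantle fills any gap and the z_c terms cancel.
Column 1: 33×2724 + (z_c − 33)×3208
Column 2: 1.15×0 + 4.92×1033 + 6.75×ρ + (z_c − 1.15 − 11.67)×3208
The z_c×3208 term appears on both sides and cancels. Collect the known terms of each column as K = Σ(ρt)_known − 3208 × (depth of known layers): K_1 = 89892 − 3208×33 = −15972; K_2 = 5082.36 − 3208×(1.15 + 11.67) = −36044.2.
Balance: K_1 = K_2 + 6.75×ρ, so ρ = (K_1 − K_2)/6.75 = 20072.2/6.75 = 2970 kg/m³.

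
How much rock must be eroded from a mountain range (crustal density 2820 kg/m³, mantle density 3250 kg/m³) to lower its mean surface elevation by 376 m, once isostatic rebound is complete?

2840 m

Net drop Δ = e − u = e − e ρ_c/ρ_m = e (ρ_m − ρ_c)/ρ_m.
e = Δ ρ_m/(ρ_m − ρ_c) = 376 m × 3250/430 = 2840 m.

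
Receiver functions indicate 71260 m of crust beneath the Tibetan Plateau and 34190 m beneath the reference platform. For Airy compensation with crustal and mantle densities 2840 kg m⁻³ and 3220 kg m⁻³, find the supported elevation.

Excess crust Δ = 71260 m − 34190 m = 37070 m, split between elevation h and root r with h + r = Δ.
Airy balance ρ_c h = (ρ_m − ρ_c) r gives r = h ρ_c/(ρ_m − ρ_c), so h (1 + ρ_c/(ρ_m − ρ_c)) = Δ, i.e. h = Δ (ρ_m − ρ_c)/ρ_m.
h = 37070 m × 380/3220 = 4370 m.

4370 m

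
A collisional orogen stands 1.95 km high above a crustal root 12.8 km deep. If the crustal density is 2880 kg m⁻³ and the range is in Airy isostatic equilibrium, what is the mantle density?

3320 kg m⁻³

Airy balance: ρ_c h = (ρ_m − ρ_c) r → ρ_m = ρ_c (1 + h/r).
ρ_m = 2880 × (1 + 1.95 km/12.8 km) = 3320 kg m⁻³.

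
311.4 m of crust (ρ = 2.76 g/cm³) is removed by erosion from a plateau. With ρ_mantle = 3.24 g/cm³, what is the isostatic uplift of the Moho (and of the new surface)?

265 m

Unloading: uplift u = e ρ_c/ρ_m = 311.4 m × 2.76/3.24 = 265 m.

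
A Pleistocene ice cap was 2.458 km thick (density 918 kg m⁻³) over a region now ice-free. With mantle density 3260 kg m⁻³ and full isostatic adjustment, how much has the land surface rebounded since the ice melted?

Removing the load lets mantle flow back in; uplift u satisfies ρ_ice t = ρ_m u.
u = t ρ_ice/ρ_m = 2.458 km × 918/3260 = 0.692 km.

0.692 km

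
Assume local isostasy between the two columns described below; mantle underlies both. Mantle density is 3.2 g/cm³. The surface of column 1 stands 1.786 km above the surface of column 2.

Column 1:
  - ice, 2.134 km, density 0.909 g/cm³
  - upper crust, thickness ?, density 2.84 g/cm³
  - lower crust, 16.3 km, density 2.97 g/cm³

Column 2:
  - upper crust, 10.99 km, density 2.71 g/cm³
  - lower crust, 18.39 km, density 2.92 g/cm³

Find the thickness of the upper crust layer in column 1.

21.1 km

Take the compensation level at the base of the deeper column (depth z_c below the surface of column 1) and equate Σ ρ_i t_i down to z_c; mantle fills any gap and the z_c terms cancel.
Column 1: 2.134×0.909 + x×2.84 + 16.3×2.97 + (z_c − 18.434 − x)×3.2
Column 2: 1.786×0 + 10.99×2.71 + 18.39×2.92 + (z_c − 1.786 − 29.38)×3.2
The z_c×3.2 term appears on both sides and cancels. Collect the known terms of each column as K = Σ(ρt)_known − 3.2 × (depth of known layers): K_1 = 50.350806 − 3.2×18.434 = −8.637994; K_2 = 83.4817 − 3.2×(1.786 + 29.38) = −16.2495.
Balance: K_1 − x×(3.2 − 2.84) = K_2, so x = (K_1 − K_2)/(3.2 − 2.84) = 7.61151/0.36 = 21.1 km.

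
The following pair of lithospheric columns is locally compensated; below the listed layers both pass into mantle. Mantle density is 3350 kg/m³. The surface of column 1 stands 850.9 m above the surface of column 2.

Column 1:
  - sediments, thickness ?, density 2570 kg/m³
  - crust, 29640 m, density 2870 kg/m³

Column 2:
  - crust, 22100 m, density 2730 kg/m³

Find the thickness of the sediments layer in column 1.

2980 m

Take the compensation level at the base of the deeper column (depth z_c below the surface of column 1) and equate Σ ρ_i t_i down to z_c; mantle fills any gap and the z_c terms cancel.
Column 1: x×2570 + 29640×2870 + (z_c − 29640 − x)×3350
Column 2: 850.9×0 + 22100×2730 + (z_c − 850.9 − 22100)×3350
The z_c×3350 term appears on both sides and cancels. Collect the known terms of each column as K = Σ(ρt)_known − 3350 × (depth of known layers): K_1 = 85066800 − 3350×29640 = −14227200; K_2 = 60333000 − 3350×(850.9 + 22100) = −16552515.
Balance: K_1 − x×(3350 − 2570) = K_2, so x = (K_1 − K_2)/(3350 − 2570) = 2325320/780 = 2980 m.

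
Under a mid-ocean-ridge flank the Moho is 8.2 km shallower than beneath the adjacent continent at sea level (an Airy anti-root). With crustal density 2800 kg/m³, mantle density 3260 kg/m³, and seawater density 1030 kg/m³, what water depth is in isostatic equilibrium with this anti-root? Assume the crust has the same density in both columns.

Replacing a thickness d of crust by seawater at the top must be balanced by replacing crust with mantle at the base: d (ρ_c − ρ_w) = a (ρ_m − ρ_c).
d = a (ρ_m − ρ_c)/(ρ_c − ρ_w) = 8.2 km × 460/1770 = 2.13 km.

2.13 km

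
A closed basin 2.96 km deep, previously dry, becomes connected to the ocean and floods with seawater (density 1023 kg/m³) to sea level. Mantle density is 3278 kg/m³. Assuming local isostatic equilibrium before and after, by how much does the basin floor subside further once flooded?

After flooding the water column is d + s deep. Its weight must equal the weight of mantle displaced by the extra subsidence s: (d + s) ρ_w = s ρ_m.
s = d ρ_w / (ρ_m − ρ_w) = 2.96 km × 1023/(3278 − 1023) = 1.34 km.

1.34 km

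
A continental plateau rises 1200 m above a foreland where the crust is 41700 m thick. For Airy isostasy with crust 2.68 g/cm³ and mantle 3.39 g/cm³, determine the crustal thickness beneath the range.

Root depth r = h ρ_c / (ρ_m − ρ_c) = 1200 m × 2.68 / 0.71 = 4530 m.
Total thickness = T + h + r = 41700 m + 1200 m + 4530 m = 47400 m.

47400 m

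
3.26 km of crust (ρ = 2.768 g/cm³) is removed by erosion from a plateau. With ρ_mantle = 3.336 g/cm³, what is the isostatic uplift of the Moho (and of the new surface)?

Unloading: uplift u = e ρ_c/ρ_m = 3.26 km × 2.768/3.336 = 2.7 km.

2.7 km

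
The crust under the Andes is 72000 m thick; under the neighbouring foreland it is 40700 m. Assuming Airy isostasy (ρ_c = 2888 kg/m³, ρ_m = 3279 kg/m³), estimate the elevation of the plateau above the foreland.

Excess crust Δ = 72000 m − 40700 m = 31300 m, split between elevation h and root r with h + r = Δ.
Airy balance ρ_c h = (ρ_m − ρ_c) r gives r = h ρ_c/(ρ_m − ρ_c), so h (1 + ρ_c/(ρ_m − ρ_c)) = Δ, i.e. h = Δ (ρ_m − ρ_c)/ρ_m.
h = 31300 m × 391/3279 = 3730 m.

3730 m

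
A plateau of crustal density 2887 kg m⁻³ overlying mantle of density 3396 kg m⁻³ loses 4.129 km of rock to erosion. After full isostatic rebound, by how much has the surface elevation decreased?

0.619 km

Rebound u = e ρ_c/ρ_m = 4.129 km × 2887/3396 = 3.51 km.
Net surface drop = e − u = 4.129 km − 3.51 km = e (ρ_m − ρ_c)/ρ_m = 0.619 km.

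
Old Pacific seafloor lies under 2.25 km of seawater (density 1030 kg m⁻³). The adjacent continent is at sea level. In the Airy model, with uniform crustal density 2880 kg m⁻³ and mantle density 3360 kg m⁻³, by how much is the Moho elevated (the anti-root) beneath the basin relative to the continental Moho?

8.67 km

In Airy isostatic equilibrium: replacing crust with seawater at the top is compensated by replacing crust with mantle at the base: d (ρ_c − ρ_w) = a (ρ_m − ρ_c).
a = d (ρ_c − ρ_w)/(ρ_m − ρ_c) = 2.25 km × 1850/480 = 8.67 km.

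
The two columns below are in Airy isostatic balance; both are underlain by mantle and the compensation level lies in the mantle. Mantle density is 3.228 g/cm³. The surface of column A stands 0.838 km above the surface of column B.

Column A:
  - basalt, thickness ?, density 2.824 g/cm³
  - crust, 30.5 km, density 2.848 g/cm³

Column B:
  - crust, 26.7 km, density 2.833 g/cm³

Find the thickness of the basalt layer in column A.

4.11 km

Take the compensation level at the base of the deeper column (depth z_c below the surface of column A) and equate Σ ρ_i t_i down to z_c; mantle fills any gap and the z_c terms cancel.
Column A: x×2.824 + 30.5×2.848 + (z_c − 30.5 − x)×3.228
Column B: 0.838×0 + 26.7×2.833 + (z_c − 0.838 − 26.7)×3.228
The z_c×3.228 term appears on both sides and cancels. Collect the known terms of each column as K = Σ(ρt)_known − 3.228 × (depth of known layers): K_A = 86.864 − 3.228×30.5 = −11.59; K_B = 75.6411 − 3.228×(0.838 + 26.7) = −13.251564.
Balance: K_A − x×(3.228 − 2.824) = K_B, so x = (K_A − K_B)/(3.228 − 2.824) = 1.66156/0.404 = 4.11 km.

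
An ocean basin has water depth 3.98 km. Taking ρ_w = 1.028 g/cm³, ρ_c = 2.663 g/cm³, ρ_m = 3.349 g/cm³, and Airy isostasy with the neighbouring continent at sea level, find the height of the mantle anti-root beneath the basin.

Isostatic balance requires: replacing crust with seawater at the top is compensated by replacing crust with mantle at the base: d (ρ_c − ρ_w) = a (ρ_m − ρ_c).
a = d (ρ_c − ρ_w)/(ρ_m − ρ_c) = 3.98 km × 1.635/0.686 = 9.49 km.

9.49 km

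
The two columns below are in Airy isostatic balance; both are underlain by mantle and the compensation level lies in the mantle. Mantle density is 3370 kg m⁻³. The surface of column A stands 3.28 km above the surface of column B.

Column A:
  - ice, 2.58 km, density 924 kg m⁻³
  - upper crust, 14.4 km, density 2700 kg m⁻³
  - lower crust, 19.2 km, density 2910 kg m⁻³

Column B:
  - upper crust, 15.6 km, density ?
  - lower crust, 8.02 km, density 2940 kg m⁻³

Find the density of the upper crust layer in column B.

2710 kg m⁻³

Take the compensation level at the base of the deeper column (depth z_c below the surface of column A) and equate Σ ρ_i t_i down to z_c; mantle fills any gap and the z_c terms cancel.
Column A: 2.58×924 + 14.4×2700 + 19.2×2910 + (z_c − 36.18)×3370
Column B: 3.28×0 + 15.6×ρ + 8.02×2940 + (z_c − 3.28 − 23.62)×3370
The z_c×3370 term appears on both sides and cancels. Collect the known terms of each column as K = Σ(ρt)_known − 3370 × (depth of known layers): K_A = 97135.92 − 3370×36.18 = −24790.68; K_B = 23578.8 − 3370×(3.28 + 23.62) = −67074.2.
Balance: K_A = K_B + 15.6×ρ, so ρ = (K_A − K_B)/15.6 = 42283.5/15.6 = 2710 kg m⁻³.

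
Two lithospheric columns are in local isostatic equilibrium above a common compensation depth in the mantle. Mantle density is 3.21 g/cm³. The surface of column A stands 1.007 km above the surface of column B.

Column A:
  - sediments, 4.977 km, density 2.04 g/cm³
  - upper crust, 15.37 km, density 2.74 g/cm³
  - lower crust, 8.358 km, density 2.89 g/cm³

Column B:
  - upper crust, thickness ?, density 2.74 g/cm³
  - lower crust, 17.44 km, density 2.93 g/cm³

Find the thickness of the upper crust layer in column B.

Take the compensation level at the base of the deeper column (depth z_c below the surface of column A) and equate Σ ρ_i t_i down to z_c; mantle fills any gap and the z_c terms cancel.
Column A: 4.977×2.04 + 15.37×2.74 + 8.358×2.89 + (z_c − 28.705)×3.21
Column B: 1.007×0 + x×2.74 + 17.44×2.93 + (z_c − 1.007 − 17.44 − x)×3.21
The z_c×3.21 term appears on both sides and cancels. Collect the known terms of each column as K = Σ(ρt)_known − 3.21 × (depth of known layers): K_A = 76.4215 − 3.21×28.705 = −15.72155; K_B = 51.0992 − 3.21×(1.007 + 17.44) = −8.11567.
Balance: K_A = K_B − x×(3.21 − 2.74), so x = (K_B − K_A)/(3.21 − 2.74) = 7.60588/0.47 = 16.2 km.

16.2 km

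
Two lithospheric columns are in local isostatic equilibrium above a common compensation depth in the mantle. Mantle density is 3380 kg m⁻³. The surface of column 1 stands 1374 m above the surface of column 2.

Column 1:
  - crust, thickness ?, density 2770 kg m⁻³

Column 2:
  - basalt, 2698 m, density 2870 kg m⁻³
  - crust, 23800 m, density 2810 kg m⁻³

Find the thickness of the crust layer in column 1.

32100 m

Take the compensation level at the base of the deeper column (depth z_c below the surface of column 1) and equate Σ ρ_i t_i down to z_c; mantle fills any gap and the z_c terms cancel.
Column 1: x×2770 + (z_c − 0 − x)×3380
Column 2: 1374×0 + 2698×2870 + 23800×2810 + (z_c − 1374 − 26498)×3380
The z_c×3380 term appears on both sides and cancels. Collect the known terms of each column as K = Σ(ρt)_known − 3380 × (depth of known layers): K_1 = 0 − 3380×0 = 0; K_2 = 74621260 − 3380×(1374 + 26498) = −19586100.
Balance: K_1 − x×(3380 − 2770) = K_2, so x = (K_1 − K_2)/(3380 − 2770) = 19586100/610 = 32100 m.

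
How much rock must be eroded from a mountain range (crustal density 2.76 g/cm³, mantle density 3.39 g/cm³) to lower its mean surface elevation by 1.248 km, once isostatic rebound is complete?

Net drop Δ = e − u = e − e ρ_c/ρ_m = e (ρ_m − ρ_c)/ρ_m.
e = Δ ρ_m/(ρ_m − ρ_c) = 1.248 km × 3.39/0.63 = 6.72 km.

6.72 km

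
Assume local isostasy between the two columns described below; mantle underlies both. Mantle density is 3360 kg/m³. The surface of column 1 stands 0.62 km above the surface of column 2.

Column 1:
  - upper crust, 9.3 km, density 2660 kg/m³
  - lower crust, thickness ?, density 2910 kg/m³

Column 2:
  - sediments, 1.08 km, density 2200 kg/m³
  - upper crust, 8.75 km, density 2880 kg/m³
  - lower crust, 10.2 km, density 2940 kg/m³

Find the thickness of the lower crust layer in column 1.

Take the compensation level at the base of the deeper column (depth z_c below the surface of column 1) and equate Σ ρ_i t_i down to z_c; mantle fills any gap and the z_c terms cancel.
Column 1: 9.3×2660 + x×2910 + (z_c − 9.3 − x)×3360
Column 2: 0.62×0 + 1.08×2200 + 8.75×2880 + 10.2×2940 + (z_c − 0.62 − 20.03)×3360
The z_c×3360 term appears on both sides and cancels. Collect the known terms of each column as K = Σ(ρt)_known − 3360 × (depth of known layers): K_1 = 24738 − 3360×9.3 = −6510; K_2 = 57564 − 3360×(0.62 + 20.03) = −11820.
Balance: K_1 − x×(3360 − 2910) = K_2, so x = (K_1 − K_2)/(3360 − 2910) = 5310/450 = 11.8 km.

11.8 km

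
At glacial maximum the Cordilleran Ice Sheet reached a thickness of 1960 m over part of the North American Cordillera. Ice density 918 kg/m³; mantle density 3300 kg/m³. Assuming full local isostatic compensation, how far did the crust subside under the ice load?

545 m

For local isostatic compensation: the ice load ρ_ice t is balanced by mantle displaced below, ρ_m s.
s = t ρ_ice / ρ_m = 1960 m × 918/3300 = 545 m.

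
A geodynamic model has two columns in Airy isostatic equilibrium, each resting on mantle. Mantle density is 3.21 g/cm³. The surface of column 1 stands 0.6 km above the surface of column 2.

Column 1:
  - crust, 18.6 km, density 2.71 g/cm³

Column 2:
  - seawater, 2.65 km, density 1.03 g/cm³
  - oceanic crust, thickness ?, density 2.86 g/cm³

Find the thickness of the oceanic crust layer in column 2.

Take the compensation level at the base of the deeper column (depth z_c below the surface of column 1) and equate Σ ρ_i t_i down to z_c; mantle fills any gap and the z_c terms cancel.
Column 1: 18.6×2.71 + (z_c − 18.6)×3.21
Column 2: 0.6×0 + 2.65×1.03 + x×2.86 + (z_c − 0.6 − 2.65 − x)×3.21
The z_c×3.21 term appears on both sides and cancels. Collect the known terms of each column as K = Σ(ρt)_known − 3.21 × (depth of known layers): K_1 = 50.406 − 3.21×18.6 = −9.3; K_2 = 2.7295 − 3.21×(0.6 + 2.65) = −7.703.
Balance: K_1 = K_2 − x×(3.21 − 2.86), so x = (K_2 − K_1)/(3.21 − 2.86) = 1.597/0.35 = 4.56 km.

4.56 km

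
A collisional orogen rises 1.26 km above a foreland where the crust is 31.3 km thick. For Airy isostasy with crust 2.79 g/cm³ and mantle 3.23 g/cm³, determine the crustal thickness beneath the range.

Root depth r = h ρ_c / (ρ_m − ρ_c) = 1.26 km × 2.79 / 0.44 = 7.99 km.
Total thickness = T + h + r = 31.3 km + 1.26 km + 7.99 km = 40.5 km.

40.5 km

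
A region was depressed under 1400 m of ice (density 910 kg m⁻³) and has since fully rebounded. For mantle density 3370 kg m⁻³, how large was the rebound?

378 m

Removing the load lets mantle flow back in; uplift u satisfies ρ_ice t = ρ_m u.
u = t ρ_ice/ρ_m = 1400 m × 910/3370 = 378 m.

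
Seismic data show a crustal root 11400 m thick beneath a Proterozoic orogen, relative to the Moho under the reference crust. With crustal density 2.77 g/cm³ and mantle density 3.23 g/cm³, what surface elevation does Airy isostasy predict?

Equating mass per unit area of the two columns: ρ_c h = (ρ_m − ρ_c) r.
h = r (ρ_m − ρ_c) / ρ_c = 11400 m × (3.23 − 2.77) / 2.77 = 1890 m.

1890 m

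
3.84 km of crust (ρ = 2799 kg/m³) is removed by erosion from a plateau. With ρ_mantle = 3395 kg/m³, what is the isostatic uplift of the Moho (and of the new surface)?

3.17 km

Unloading: uplift u = e ρ_c/ρ_m = 3.84 km × 2799/3395 = 3.17 km.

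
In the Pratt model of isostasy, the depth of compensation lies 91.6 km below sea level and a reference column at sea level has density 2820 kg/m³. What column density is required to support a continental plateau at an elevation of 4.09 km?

Pratt balance: ρ_ref D = ρ (D + h).
ρ = ρ_ref D/(D + h) = 2820 × 91.6 km/(91.6 km + 4.09 km) = 2700 kg/m³.

2700 kg/m³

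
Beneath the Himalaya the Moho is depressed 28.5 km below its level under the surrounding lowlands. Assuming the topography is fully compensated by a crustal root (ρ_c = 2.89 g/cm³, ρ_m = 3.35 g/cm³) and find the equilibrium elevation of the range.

In Airy isostatic equilibrium: ρ_c h = (ρ_m − ρ_c) r.
h = r (ρ_m − ρ_c) / ρ_c = 28.5 km × (3.35 − 2.89) / 2.89 = 4.54 km.

4.54 km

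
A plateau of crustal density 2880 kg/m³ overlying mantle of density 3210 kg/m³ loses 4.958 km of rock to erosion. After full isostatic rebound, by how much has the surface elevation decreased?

Rebound u = e ρ_c/ρ_m = 4.958 km × 2880/3210 = 4.448 km.
Net surface drop = e − u = 4.958 km − 4.448 km = e (ρ_m − ρ_c)/ρ_m = 0.51 km.

0.51 km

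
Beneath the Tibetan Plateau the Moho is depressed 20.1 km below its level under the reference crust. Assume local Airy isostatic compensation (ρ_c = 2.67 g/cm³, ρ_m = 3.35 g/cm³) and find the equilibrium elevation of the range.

By Archimedes' principle applied to the lithosphere: ρ_c h = (ρ_m − ρ_c) r.
h = r (ρ_m − ρ_c) / ρ_c = 20.1 km × (3.35 − 2.67) / 2.67 = 5.12 km.

5.12 km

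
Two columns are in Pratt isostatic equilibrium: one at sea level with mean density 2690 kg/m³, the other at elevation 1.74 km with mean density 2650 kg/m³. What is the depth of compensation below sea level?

115 km

ρ_ref D = ρ (D + h) → D (ρ_ref − ρ) = ρ h.
D = ρ h/(ρ_ref − ρ) = 2650 × 1.74 km/(2690 − 2650) = 115 km.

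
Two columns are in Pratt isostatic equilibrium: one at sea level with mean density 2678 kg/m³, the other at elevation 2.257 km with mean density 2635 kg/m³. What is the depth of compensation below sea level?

ρ_ref D = ρ (D + h) → D (ρ_ref − ρ) = ρ h.
D = ρ h/(ρ_ref − ρ) = 2635 × 2.257 km/(2678 − 2635) = 138 km.

138 km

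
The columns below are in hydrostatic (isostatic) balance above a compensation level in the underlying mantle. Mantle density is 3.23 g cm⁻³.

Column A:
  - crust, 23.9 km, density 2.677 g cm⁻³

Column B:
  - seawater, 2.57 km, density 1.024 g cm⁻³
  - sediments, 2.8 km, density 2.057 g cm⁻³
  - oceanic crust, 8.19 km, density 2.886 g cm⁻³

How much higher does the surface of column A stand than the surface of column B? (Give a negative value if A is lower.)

For any compensation level in the mantle, the mantle terms cancel and isostasy reduces to e = (Σt_A − Σt_B) − (Σ(ρt)_A − Σ(ρt)_B) / ρ_m.
Σt_A = 23.9 km; Σt_B = 13.56 km; Σ(ρt)_A = 63.9803; Σ(ρt)_B = 32.02762 (in km·g cm⁻³).
e = (23.9 − 13.56) − (63.9803 − 32.02762) / 3.23 = 0.448 km.

0.448 km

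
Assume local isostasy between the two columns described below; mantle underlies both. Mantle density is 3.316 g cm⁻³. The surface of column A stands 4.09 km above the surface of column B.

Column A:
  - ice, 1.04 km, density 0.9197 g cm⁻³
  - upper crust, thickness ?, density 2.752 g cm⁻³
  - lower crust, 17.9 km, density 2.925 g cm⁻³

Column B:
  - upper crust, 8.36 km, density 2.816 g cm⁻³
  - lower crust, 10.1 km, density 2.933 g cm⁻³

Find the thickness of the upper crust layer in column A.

21.5 km

Take the compensation level at the base of the deeper column (depth z_c below the surface of column A) and equate Σ ρ_i t_i down to z_c; mantle fills any gap and the z_c terms cancel.
Column A: 1.04×0.9197 + x×2.752 + 17.9×2.925 + (z_c − 18.94 − x)×3.316
Column B: 4.09×0 + 8.36×2.816 + 10.1×2.933 + (z_c − 4.09 − 18.46)×3.316
The z_c×3.316 term appears on both sides and cancels. Collect the known terms of each column as K = Σ(ρt)_known − 3.316 × (depth of known layers): K_A = 53.313988 − 3.316×18.94 = −9.491052; K_B = 53.16506 − 3.316×(4.09 + 18.46) = −21.61074.
Balance: K_A − x×(3.316 − 2.752) = K_B, so x = (K_A − K_B)/(3.316 − 2.752) = 12.1197/0.564 = 21.5 km.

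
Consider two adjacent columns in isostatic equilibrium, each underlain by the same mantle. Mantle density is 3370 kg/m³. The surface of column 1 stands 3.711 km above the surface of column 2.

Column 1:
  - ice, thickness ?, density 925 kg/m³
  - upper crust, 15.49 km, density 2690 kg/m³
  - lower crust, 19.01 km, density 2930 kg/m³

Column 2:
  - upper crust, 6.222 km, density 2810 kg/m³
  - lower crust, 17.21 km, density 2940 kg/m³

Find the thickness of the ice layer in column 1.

Take the compensation level at the base of the deeper column (depth z_c below the surface of column 1) and equate Σ ρ_i t_i down to z_c; mantle fills any gap and the z_c terms cancel.
Column 1: x×925 + 15.49×2690 + 19.01×2930 + (z_c − 34.5 − x)×3370
Column 2: 3.711×0 + 6.222×2810 + 17.21×2940 + (z_c − 3.711 − 23.432)×3370
The z_c×3370 term appears on both sides and cancels. Collect the known terms of each column as K = Σ(ρt)_known − 3370 × (depth of known layers): K_1 = 97367.4 − 3370×34.5 = −18897.6; K_2 = 68081.22 − 3370×(3.711 + 23.432) = −23390.69.
Balance: K_1 − x×(3370 − 925) = K_2, so x = (K_1 − K_2)/(3370 − 925) = 4493.09/2445 = 1.84 km.

1.84 km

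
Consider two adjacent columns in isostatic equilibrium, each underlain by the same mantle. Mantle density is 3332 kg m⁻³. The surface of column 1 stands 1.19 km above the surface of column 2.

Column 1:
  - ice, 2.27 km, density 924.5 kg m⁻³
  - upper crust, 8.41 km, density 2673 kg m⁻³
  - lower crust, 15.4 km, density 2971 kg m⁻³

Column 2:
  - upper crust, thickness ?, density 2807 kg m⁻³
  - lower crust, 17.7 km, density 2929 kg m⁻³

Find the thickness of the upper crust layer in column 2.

Take the compensation level at the base of the deeper column (depth z_c below the surface of column 1) and equate Σ ρ_i t_i down to z_c; mantle fills any gap and the z_c terms cancel.
Column 1: 2.27×924.5 + 8.41×2673 + 15.4×2971 + (z_c − 26.08)×3332
Column 2: 1.19×0 + x×2807 + 17.7×2929 + (z_c − 1.19 − 17.7 − x)×3332
The z_c×3332 term appears on both sides and cancels. Collect the known terms of each column as K = Σ(ρt)_known − 3332 × (depth of known layers): K_1 = 70331.945 − 3332×26.08 = −16566.615; K_2 = 51843.3 − 3332×(1.19 + 17.7) = −11098.18.
Balance: K_1 = K_2 − x×(3332 − 2807), so x = (K_2 − K_1)/(3332 − 2807) = 5468.44/525 = 10.4 km.

10.4 km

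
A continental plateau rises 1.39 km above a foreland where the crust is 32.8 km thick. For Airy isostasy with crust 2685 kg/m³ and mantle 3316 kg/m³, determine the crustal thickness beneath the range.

40.1 km

Root depth r = h ρ_c / (ρ_m − ρ_c) = 1.39 km × 2685 / 631 = 5.915 km.
Total thickness = T + h + r = 32.8 km + 1.39 km + 5.915 km = 40.1 km.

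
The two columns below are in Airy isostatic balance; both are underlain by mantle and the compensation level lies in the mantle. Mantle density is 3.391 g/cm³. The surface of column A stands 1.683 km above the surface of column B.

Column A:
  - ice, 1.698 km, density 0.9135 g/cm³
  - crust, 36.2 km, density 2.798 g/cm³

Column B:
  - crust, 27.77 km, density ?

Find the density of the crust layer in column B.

Take the compensation level at the base of the deeper column (depth z_c below the surface of column A) and equate Σ ρ_i t_i down to z_c; mantle fills any gap and the z_c terms cancel.
Column A: 1.698×0.9135 + 36.2×2.798 + (z_c − 37.898)×3.391
Column B: 1.683×0 + 27.77×ρ + (z_c − 1.683 − 27.77)×3.391
The z_c×3.391 term appears on both sides and cancels. Collect the known terms of each column as K = Σ(ρt)_known − 3.391 × (depth of known layers): K_A = 102.838723 − 3.391×37.898 = −25.673395; K_B = 0 − 3.391×(1.683 + 27.77) = −99.875123.
Balance: K_A = K_B + 27.77×ρ, so ρ = (K_A − K_B)/27.77 = 74.2017/27.77 = 2.67 g/cm³.

2.67 g/cm³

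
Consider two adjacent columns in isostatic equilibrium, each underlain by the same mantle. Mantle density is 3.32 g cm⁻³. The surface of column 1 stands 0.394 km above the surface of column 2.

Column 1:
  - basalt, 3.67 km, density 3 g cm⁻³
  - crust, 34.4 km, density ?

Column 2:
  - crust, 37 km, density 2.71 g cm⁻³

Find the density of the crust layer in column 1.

Take the compensation level at the base of the deeper column (depth z_c below the surface of column 1) and equate Σ ρ_i t_i down to z_c; mantle fills any gap and the z_c terms cancel.
Column 1: 3.67×3 + 34.4×ρ + (z_c − 38.07)×3.32
Column 2: 0.394×0 + 37×2.71 + (z_c − 0.394 − 37)×3.32
The z_c×3.32 term appears on both sides and cancels. Collect the known terms of each column as K = Σ(ρt)_known − 3.32 × (depth of known layers): K_1 = 11.01 − 3.32×38.07 = −115.3824; K_2 = 100.27 − 3.32×(0.394 + 37) = −23.87808.
Balance: K_1 + 34.4×ρ = K_2, so ρ = (K_2 − K_1)/34.4 = 91.5043/34.4 = 2.66 g cm⁻³.

2.66 g cm⁻³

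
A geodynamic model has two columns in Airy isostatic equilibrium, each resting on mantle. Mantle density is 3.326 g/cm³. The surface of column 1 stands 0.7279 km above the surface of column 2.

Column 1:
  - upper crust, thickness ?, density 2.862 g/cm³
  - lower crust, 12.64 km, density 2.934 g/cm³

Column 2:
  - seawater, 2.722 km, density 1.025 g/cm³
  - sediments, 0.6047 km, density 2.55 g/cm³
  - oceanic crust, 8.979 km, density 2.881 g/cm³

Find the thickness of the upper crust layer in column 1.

17.7 km

Take the compensation level at the base of the deeper column (depth z_c below the surface of column 1) and equate Σ ρ_i t_i down to z_c; mantle fills any gap and the z_c terms cancel.
Column 1: x×2.862 + 12.64×2.934 + (z_c − 12.64 − x)×3.326
Column 2: 0.7279×0 + 2.722×1.025 + 0.6047×2.55 + 8.979×2.881 + (z_c − 0.7279 − 12.3057)×3.326
The z_c×3.326 term appears on both sides and cancels. Collect the known terms of each column as K = Σ(ρt)_known − 3.326 × (depth of known layers): K_1 = 37.08576 − 3.326×12.64 = −4.95488; K_2 = 30.200534 − 3.326×(0.7279 + 12.3057) = −13.1492196.
Balance: K_1 − x×(3.326 − 2.862) = K_2, so x = (K_1 − K_2)/(3.326 − 2.862) = 8.19434/0.464 = 17.7 km.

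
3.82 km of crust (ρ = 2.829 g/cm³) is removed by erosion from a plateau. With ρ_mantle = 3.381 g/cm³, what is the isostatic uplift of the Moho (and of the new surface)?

3.2 km

Unloading: uplift u = e ρ_c/ρ_m = 3.82 km × 2.829/3.381 = 3.2 km.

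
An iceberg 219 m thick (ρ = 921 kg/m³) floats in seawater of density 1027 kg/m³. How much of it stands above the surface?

22.6 m

Floating equilibrium: submerged depth d = t ρ_obj/ρ_fluid = 219 m × 921/1027 = 196.4 m.
Freeboard = t − d = 219 m − 196.4 m = 22.6 m.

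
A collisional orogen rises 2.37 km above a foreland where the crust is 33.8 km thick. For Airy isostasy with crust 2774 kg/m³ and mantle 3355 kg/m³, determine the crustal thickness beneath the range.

47.5 km

Root depth r = h ρ_c / (ρ_m − ρ_c) = 2.37 km × 2774 / 581 = 11.32 km.
Total thickness = T + h + r = 33.8 km + 2.37 km + 11.32 km = 47.5 km.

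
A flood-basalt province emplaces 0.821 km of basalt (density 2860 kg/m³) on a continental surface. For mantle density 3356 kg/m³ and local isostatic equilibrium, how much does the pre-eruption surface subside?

0.7 km

Subaerial loading: s = t ρ_load / ρ_m.
s = 0.821 km × 2860/3356 = 0.7 km.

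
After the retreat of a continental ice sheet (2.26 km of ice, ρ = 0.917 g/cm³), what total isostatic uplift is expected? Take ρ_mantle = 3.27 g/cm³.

Removing the load lets mantle flow back in; uplift u satisfies ρ_ice t = ρ_m u.
u = t ρ_ice/ρ_m = 2.26 km × 0.917/3.27 = 0.634 km.

0.634 km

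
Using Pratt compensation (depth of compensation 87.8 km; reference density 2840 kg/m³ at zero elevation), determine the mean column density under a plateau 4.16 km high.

Pratt balance: ρ_ref D = ρ (D + h).
ρ = ρ_ref D/(D + h) = 2840 × 87.8 km/(87.8 km + 4.16 km) = 2710 kg/m³.

2710 kg/m³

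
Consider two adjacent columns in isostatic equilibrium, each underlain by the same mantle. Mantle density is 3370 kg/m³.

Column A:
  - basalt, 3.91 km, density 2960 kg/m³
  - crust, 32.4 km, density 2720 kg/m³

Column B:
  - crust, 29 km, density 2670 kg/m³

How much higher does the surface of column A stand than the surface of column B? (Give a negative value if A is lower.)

For any compensation level in the mantle, the mantle terms cancel and isostasy reduces to e = (Σt_A − Σt_B) − (Σ(ρt)_A − Σ(ρt)_B) / ρ_m.
Σt_A = 36.31 km; Σt_B = 29 km; Σ(ρt)_A = 99701.6; Σ(ρt)_B = 77430 (in km·kg/m³).
e = (36.31 − 29) − (99701.6 − 77430) / 3370 = 0.701 km.

0.701 km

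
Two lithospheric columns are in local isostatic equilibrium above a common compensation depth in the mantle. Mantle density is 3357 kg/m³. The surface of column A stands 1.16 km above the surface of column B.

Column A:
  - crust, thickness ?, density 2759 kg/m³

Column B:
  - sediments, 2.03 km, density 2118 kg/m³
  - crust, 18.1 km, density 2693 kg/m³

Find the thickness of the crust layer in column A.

Take the compensation level at the base of the deeper column (depth z_c below the surface of column A) and equate Σ ρ_i t_i down to z_c; mantle fills any gap and the z_c terms cancel.
Column A: x×2759 + (z_c − 0 − x)×3357
Column B: 1.16×0 + 2.03×2118 + 18.1×2693 + (z_c − 1.16 − 20.13)×3357
The z_c×3357 term appears on both sides and cancels. Collect the known terms of each column as K = Σ(ρt)_known − 3357 × (depth of known layers): K_A = 0 − 3357×0 = 0; K_B = 53042.84 − 3357×(1.16 + 20.13) = −18427.69.
Balance: K_A − x×(3357 − 2759) = K_B, so x = (K_A − K_B)/(3357 − 2759) = 18427.7/598 = 30.8 km.

30.8 km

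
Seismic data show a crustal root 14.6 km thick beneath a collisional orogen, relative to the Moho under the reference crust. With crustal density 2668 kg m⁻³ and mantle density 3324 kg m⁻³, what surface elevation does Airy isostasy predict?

Equating mass per unit area of the two columns: ρ_c h = (ρ_m − ρ_c) r.
h = r (ρ_m − ρ_c) / ρ_c = 14.6 km × (3324 − 2668) / 2668 = 3.59 km.

3.59 km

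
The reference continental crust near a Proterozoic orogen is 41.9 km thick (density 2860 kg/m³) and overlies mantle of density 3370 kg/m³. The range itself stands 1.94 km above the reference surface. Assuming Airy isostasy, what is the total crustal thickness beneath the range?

Root depth r = h ρ_c / (ρ_m − ρ_c) = 1.94 km × 2860 / 510 = 10.88 km.
Total thickness = T + h + r = 41.9 km + 1.94 km + 10.88 km = 54.7 km.

54.7 km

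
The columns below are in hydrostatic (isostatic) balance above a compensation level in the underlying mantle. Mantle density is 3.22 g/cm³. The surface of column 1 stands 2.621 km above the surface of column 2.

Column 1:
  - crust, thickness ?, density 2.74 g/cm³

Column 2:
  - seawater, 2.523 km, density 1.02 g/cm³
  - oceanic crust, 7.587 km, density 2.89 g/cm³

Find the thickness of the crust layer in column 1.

34.4 km

Take the compensation level at the base of the deeper column (depth z_c below the surface of column 1) and equate Σ ρ_i t_i down to z_c; mantle fills any gap and the z_c terms cancel.
Column 1: x×2.74 + (z_c − 0 − x)×3.22
Column 2: 2.621×0 + 2.523×1.02 + 7.587×2.89 + (z_c − 2.621 − 10.11)×3.22
The z_c×3.22 term appears on both sides and cancels. Collect the known terms of each column as K = Σ(ρt)_known − 3.22 × (depth of known layers): K_1 = 0 − 3.22×0 = 0; K_2 = 24.49989 − 3.22×(2.621 + 10.11) = −16.49393.
Balance: K_1 − x×(3.22 − 2.74) = K_2, so x = (K_1 − K_2)/(3.22 − 2.74) = 16.4939/0.48 = 34.4 km.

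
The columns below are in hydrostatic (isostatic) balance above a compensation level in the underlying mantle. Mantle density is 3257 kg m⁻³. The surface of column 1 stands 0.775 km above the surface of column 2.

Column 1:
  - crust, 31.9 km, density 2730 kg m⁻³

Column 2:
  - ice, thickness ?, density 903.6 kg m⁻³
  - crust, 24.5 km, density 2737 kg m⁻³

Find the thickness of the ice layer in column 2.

0.657 km

Take the compensation level at the base of the deeper column (depth z_c below the surface of column 1) and equate Σ ρ_i t_i down to z_c; mantle fills any gap and the z_c terms cancel.
Column 1: 31.9×2730 + (z_c − 31.9)×3257
Column 2: 0.775×0 + x×903.6 + 24.5×2737 + (z_c − 0.775 − 24.5 − x)×3257
The z_c×3257 term appears on both sides and cancels. Collect the known terms of each column as K = Σ(ρt)_known − 3257 × (depth of known layers): K_1 = 87087 − 3257×31.9 = −16811.3; K_2 = 67056.5 − 3257×(0.775 + 24.5) = −15264.175.
Balance: K_1 = K_2 − x×(3257 − 903.6), so x = (K_2 − K_1)/(3257 − 903.6) = 1547.12/2353.4 = 0.657 km.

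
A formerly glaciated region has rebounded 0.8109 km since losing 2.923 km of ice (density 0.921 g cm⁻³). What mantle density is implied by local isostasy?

ρ_m = ρ_ice t / u = 0.921 × 2.923 km/0.8109 km = 3.32 g cm⁻³.

3.32 g cm⁻³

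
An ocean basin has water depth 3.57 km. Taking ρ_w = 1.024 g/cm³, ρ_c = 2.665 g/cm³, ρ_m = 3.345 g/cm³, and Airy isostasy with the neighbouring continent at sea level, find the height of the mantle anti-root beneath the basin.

For local isostatic compensation: replacing crust with seawater at the top is compensated by replacing crust with mantle at the base: d (ρ_c − ρ_w) = a (ρ_m − ρ_c).
a = d (ρ_c − ρ_w)/(ρ_m − ρ_c) = 3.57 km × 1.641/0.68 = 8.62 km.

8.62 km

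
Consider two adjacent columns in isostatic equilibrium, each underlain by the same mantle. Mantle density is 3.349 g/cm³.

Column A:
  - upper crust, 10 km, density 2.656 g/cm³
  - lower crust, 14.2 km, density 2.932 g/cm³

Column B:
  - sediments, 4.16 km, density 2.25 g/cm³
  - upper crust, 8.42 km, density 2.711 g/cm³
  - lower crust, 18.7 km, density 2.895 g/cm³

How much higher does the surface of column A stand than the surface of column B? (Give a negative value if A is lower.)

−1.67 km

For any compensation level in the mantle, the mantle terms cancel and isostasy reduces to e = (Σt_A − Σt_B) − (Σ(ρt)_A − Σ(ρt)_B) / ρ_m.
Σt_A = 24.2 km; Σt_B = 31.28 km; Σ(ρt)_A = 68.1944; Σ(ρt)_B = 86.32312 (in km·g/cm³).
e = (24.2 − 31.28) − (68.1944 − 86.32312) / 3.349 = −1.67 km.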